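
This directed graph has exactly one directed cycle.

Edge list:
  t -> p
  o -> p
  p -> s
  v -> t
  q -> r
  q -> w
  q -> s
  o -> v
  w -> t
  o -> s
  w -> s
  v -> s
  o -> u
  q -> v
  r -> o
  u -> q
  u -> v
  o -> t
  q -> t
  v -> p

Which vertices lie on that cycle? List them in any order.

o, q, r, u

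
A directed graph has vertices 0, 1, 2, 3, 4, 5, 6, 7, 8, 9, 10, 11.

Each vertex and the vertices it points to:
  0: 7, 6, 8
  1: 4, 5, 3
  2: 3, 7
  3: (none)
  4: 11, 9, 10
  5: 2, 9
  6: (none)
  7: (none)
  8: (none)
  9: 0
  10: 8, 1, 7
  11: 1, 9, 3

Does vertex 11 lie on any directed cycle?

Yes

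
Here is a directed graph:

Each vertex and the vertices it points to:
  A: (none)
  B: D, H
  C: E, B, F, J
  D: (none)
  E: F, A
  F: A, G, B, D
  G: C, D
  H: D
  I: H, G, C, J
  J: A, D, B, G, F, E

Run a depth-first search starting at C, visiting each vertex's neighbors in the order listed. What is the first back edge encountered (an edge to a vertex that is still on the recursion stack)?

DFS from C (visiting each vertex's neighbors in the order listed); mark gray on enter, black on exit:
C gray
  E gray
    F gray
      A gray
      A black
      G gray
        G→C: C is gray → back edge
First back edge: G → C.

G→C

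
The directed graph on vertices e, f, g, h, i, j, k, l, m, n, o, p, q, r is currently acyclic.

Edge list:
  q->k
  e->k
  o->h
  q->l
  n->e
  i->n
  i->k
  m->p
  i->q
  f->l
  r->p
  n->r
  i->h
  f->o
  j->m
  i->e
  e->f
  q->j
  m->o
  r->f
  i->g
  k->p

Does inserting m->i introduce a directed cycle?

Yes

Adding m→i creates a cycle iff i can already reach m.
Path from i: i → q → j → m.
So i → … → m → i is a cycle.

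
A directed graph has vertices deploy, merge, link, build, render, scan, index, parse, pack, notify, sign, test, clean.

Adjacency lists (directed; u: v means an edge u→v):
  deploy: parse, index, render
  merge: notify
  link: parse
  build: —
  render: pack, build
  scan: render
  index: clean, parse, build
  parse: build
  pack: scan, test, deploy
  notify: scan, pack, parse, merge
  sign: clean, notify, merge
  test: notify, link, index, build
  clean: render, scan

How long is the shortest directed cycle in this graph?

2

For each vertex v, BFS finds the shortest path from v back to v.
The shortest such closed walk is notify → merge → notify, length 2.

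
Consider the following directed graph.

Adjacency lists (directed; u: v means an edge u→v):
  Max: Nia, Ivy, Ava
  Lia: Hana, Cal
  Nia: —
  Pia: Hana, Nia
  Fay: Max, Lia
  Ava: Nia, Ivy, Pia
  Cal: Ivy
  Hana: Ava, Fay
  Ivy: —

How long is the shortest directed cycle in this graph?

3

For each vertex v, BFS finds the shortest path from v back to v.
The shortest such closed walk is Hana → Fay → Lia → Hana, length 3.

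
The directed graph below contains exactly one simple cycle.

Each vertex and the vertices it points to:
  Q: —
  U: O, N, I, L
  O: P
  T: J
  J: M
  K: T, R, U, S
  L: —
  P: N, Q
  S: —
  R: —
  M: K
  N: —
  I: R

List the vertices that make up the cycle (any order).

J, K, M, T

DFS with gray/black marking from K:
K gray
  T gray
    J gray
      M gray
        M→K: K is gray → back edge
Back edge closes the cycle K → T → J → M → K; its vertices are {J, K, M, T}.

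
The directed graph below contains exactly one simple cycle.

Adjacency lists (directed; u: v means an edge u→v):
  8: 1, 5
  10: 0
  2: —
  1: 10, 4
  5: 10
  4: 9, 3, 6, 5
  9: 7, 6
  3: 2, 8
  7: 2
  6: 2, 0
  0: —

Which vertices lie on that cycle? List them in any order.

DFS with gray/black marking from 3:
3 gray
  2 gray
  2 black
  8 gray
    1 gray
      10 gray
        0 gray
        0 black
      10 black
      4 gray
        9 gray
          7 gray
            7→2: 2 black — skip
          7 black
          6 gray
            6→2: 2 black — skip
            6→0: 0 black — skip
          6 black
        9 black
        4→3: 3 is gray → back edge
Back edge closes the cycle 3 → 8 → 1 → 4 → 3; its vertices are {1, 3, 4, 8}.

1, 3, 4, 8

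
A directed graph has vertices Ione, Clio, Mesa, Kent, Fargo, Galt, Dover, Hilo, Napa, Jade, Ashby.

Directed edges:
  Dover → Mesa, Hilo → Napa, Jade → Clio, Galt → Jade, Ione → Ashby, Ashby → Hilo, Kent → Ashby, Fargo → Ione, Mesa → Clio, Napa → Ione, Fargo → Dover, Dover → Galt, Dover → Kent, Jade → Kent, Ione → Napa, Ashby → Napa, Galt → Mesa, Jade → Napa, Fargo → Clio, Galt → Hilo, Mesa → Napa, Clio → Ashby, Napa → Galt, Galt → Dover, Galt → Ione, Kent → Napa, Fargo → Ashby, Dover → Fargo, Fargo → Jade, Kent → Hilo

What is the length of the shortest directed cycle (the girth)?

For each vertex v, BFS finds the shortest path from v back to v.
The shortest such closed walk is Dover → Fargo → Dover, length 2.

2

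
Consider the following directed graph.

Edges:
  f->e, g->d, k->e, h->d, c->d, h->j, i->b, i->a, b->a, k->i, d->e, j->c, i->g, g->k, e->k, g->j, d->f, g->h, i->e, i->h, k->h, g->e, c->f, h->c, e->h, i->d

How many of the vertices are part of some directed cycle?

A vertex is on a directed cycle iff it belongs to a strongly connected component of size ≥ 2 (or has a self-loop).
The vertices on cycles are {c, d, e, f, g, h, i, j, k} — 9 in total.

9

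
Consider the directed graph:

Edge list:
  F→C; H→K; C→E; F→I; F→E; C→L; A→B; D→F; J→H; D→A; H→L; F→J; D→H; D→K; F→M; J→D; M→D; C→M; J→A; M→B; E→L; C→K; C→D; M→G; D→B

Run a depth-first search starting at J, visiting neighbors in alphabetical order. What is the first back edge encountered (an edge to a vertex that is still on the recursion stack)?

DFS from J (visiting neighbors in alphabetical order); mark gray on enter, black on exit:
J gray
  A gray
    B gray
    B black
  A black
  D gray
    D→A: A black — skip
    D→B: B black — skip
    F gray
      C gray
        C→D: D is gray → back edge
First back edge: C → D.

C→D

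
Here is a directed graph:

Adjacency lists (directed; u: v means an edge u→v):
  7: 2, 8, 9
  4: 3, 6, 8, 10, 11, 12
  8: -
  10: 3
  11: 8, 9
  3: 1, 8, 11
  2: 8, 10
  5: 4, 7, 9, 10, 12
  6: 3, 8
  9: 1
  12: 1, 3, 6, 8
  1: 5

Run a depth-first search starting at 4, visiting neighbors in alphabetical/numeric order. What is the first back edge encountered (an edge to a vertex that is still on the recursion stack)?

DFS from 4 (visiting neighbors in alphabetical/numeric order); mark gray on enter, black on exit:
4 gray
  3 gray
    1 gray
      5 gray
        5→4: 4 is gray → back edge
First back edge: 5 → 4.

5→4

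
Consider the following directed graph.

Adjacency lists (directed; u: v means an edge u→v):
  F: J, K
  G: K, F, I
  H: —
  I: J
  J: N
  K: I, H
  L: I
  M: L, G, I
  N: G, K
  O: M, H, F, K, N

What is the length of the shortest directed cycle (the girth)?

4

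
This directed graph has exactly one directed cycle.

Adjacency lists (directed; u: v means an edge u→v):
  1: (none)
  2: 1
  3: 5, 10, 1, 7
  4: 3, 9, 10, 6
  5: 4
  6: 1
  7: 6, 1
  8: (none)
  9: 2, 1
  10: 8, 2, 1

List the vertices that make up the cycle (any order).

DFS with gray/black marking from 5:
5 gray
  4 gray
    3 gray
      3→5: 5 is gray → back edge
Back edge closes the cycle 5 → 4 → 3 → 5; its vertices are {3, 4, 5}.

3, 4, 5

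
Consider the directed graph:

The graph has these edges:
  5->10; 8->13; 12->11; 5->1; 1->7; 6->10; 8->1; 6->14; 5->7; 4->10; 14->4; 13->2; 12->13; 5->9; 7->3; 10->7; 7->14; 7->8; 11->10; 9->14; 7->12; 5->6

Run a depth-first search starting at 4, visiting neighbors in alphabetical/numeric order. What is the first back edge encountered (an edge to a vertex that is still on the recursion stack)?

DFS from 4 (visiting neighbors in alphabetical/numeric order); mark gray on enter, black on exit:
4 gray
  10 gray
    7 gray
      3 gray
      3 black
      8 gray
        1 gray
          1→7: 7 is gray → back edge
First back edge: 1 → 7.

1->7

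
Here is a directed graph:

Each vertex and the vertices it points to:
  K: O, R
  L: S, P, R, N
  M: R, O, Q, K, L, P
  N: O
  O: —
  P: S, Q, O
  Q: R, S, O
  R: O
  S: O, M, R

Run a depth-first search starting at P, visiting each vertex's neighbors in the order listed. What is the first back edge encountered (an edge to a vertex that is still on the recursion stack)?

Q->S

DFS from P (visiting each vertex's neighbors in the order listed); mark gray on enter, black on exit:
P gray
  S gray
    O gray
    O black
    M gray
      R gray
        R→O: O black — skip
      R black
      M→O: O black — skip
      Q gray
        Q→R: R black — skip
        Q→S: S is gray → back edge
First back edge: Q → S.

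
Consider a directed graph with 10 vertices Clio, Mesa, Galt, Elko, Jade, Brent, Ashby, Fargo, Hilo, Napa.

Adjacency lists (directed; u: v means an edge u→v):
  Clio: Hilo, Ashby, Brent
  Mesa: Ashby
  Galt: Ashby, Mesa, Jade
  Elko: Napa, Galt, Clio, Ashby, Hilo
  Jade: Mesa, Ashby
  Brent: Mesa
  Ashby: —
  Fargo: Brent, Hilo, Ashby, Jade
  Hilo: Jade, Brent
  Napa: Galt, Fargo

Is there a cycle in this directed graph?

No

DFS with white/gray/black marking, starting from Elko:
Elko gray
  Napa gray
    Galt gray
      Ashby gray
      Ashby black
      Mesa gray
        Mesa→Ashby: Ashby black — skip
      Mesa black
      Jade gray
        Jade→Mesa: Mesa black — skip
        Jade→Ashby: Ashby black — skip
      Jade black
    Galt black
    Fargo gray
      Brent gray
        Brent→Mesa: Mesa black — skip
      Brent black
      Hilo gray
        Hilo→Jade: Jade black — skip
        Hilo→Brent: Brent black — skip
      Hilo black
      Fargo→Ashby: Ashby black — skip
      Fargo→Jade: Jade black — skip
    Fargo black
  Napa black
  Elko→Galt: Galt black — skip
  Clio gray
    Clio→Hilo: Hilo black — skip
    Clio→Ashby: Ashby black — skip
    Clio→Brent: Brent black — skip
  Clio black
  Elko→Ashby: Ashby black — skip
  Elko→Hilo: Hilo black — skip
Elko black
Every edge goes to a white or black vertex — no back edge, so the graph is acyclic.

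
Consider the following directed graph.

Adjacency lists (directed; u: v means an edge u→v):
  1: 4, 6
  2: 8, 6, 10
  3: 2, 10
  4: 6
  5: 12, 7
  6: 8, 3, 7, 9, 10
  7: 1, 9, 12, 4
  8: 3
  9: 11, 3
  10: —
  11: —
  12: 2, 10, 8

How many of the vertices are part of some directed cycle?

A vertex is on a directed cycle iff it belongs to a strongly connected component of size ≥ 2 (or has a self-loop).
The vertices on cycles are {1, 2, 3, 4, 6, 7, 8, 9, 12} — 9 in total.

9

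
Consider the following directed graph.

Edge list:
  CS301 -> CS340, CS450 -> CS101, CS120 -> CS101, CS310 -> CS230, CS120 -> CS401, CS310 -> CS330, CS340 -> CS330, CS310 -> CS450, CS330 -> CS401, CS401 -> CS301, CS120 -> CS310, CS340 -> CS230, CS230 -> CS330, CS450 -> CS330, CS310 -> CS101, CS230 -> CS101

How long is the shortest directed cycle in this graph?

4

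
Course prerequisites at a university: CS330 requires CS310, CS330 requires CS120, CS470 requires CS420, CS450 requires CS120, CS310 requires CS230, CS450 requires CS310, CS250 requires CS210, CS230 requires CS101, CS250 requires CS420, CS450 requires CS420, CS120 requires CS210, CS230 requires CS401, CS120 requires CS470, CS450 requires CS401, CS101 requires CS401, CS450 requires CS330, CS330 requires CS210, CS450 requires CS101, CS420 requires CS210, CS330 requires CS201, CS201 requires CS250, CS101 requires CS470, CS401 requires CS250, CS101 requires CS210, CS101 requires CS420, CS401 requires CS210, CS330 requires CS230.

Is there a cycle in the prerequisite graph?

No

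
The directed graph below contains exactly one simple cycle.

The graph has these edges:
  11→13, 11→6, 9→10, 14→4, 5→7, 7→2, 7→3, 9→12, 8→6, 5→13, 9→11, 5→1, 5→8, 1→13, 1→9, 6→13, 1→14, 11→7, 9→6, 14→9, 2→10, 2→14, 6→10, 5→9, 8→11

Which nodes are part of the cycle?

2, 7, 9, 11, 14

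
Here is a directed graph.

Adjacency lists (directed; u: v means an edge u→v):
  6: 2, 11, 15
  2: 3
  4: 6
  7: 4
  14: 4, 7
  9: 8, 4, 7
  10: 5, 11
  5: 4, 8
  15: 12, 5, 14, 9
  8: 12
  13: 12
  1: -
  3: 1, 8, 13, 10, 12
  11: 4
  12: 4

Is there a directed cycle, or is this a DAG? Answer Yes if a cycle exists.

DFS with white/gray/black marking, starting from 15:
15 gray
  12 gray
    4 gray
      6 gray
        2 gray
          3 gray
            1 gray
            1 black
            8 gray
              8→12: 12 is gray → back edge
Back edge found, so a cycle exists: 12 → 4 → 6 → 2 → 3 → 8 → 12.

Yes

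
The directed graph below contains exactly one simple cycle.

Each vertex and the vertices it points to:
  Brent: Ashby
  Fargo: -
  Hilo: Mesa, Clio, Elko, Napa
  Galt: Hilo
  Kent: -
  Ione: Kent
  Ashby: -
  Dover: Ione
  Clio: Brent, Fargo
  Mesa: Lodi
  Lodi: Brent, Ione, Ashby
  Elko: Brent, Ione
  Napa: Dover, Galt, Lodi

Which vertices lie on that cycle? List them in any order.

DFS with gray/black marking from Hilo:
Hilo gray
  Mesa gray
    Lodi gray
      Brent gray
        Ashby gray
        Ashby black
      Brent black
      Ione gray
        Kent gray
        Kent black
      Ione black
      Lodi→Ashby: Ashby black — skip
    Lodi black
  Mesa black
  Clio gray
    Clio→Brent: Brent black — skip
    Fargo gray
    Fargo black
  Clio black
  Elko gray
    Elko→Brent: Brent black — skip
    Elko→Ione: Ione black — skip
  Elko black
  Napa gray
    Dover gray
      Dover→Ione: Ione black — skip
    Dover black
    Galt gray
      Galt→Hilo: Hilo is gray → back edge
Back edge closes the cycle Hilo → Napa → Galt → Hilo; its vertices are {Galt, Hilo, Napa}.

Galt, Hilo, Napa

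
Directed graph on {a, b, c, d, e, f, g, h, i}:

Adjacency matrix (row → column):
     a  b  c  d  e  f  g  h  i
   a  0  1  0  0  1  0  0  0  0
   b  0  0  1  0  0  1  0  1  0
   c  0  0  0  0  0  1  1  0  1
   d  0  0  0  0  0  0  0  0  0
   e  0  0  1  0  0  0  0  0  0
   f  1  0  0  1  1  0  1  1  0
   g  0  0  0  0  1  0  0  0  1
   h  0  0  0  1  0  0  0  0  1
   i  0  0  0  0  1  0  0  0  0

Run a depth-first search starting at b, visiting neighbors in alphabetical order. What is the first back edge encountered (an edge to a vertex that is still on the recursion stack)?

DFS from b (visiting neighbors in alphabetical order); mark gray on enter, black on exit:
b gray
  c gray
    f gray
      a gray
        a→b: b is gray → back edge
First back edge: a → b.

a→b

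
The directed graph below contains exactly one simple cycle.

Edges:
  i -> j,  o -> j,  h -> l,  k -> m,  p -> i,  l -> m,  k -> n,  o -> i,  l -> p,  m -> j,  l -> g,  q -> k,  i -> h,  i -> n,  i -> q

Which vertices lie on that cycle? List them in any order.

h, i, l, p

DFS with gray/black marking from i:
i gray
  q gray
    k gray
      m gray
        j gray
        j black
      m black
      n gray
      n black
    k black
  q black
  i→j: j black — skip
  h gray
    l gray
      p gray
        p→i: i is gray → back edge
Back edge closes the cycle i → h → l → p → i; its vertices are {h, i, l, p}.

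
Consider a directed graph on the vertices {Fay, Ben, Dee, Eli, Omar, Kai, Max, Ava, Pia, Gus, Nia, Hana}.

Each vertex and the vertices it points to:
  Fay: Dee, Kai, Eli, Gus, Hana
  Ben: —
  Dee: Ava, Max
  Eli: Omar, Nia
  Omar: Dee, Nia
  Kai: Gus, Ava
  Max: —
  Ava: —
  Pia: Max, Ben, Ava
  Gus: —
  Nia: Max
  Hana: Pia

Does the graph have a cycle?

No

DFS with white/gray/black marking, starting from Gus:
Gus gray
Gus black
Fay gray
  Dee gray
    Ava gray
    Ava black
    Max gray
    Max black
  Dee black
  Kai gray
    Kai→Gus: Gus black — skip
    Kai→Ava: Ava black — skip
  Kai black
  Eli gray
    Omar gray
      Omar→Dee: Dee black — skip
      Nia gray
        Nia→Max: Max black — skip
      Nia black
    Omar black
    Eli→Nia: Nia black — skip
  Eli black
  Fay→Gus: Gus black — skip
  Hana gray
    Pia gray
      Pia→Max: Max black — skip
      Ben gray
      Ben black
      Pia→Ava: Ava black — skip
    Pia black
  Hana black
Fay black
Every edge goes to a white or black vertex — no back edge, so the graph is acyclic.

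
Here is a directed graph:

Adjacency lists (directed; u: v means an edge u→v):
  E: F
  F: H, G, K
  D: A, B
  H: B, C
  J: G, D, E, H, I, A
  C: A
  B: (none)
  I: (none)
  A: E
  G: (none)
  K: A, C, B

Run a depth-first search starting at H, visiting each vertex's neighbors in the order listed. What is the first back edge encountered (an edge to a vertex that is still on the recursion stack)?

F→H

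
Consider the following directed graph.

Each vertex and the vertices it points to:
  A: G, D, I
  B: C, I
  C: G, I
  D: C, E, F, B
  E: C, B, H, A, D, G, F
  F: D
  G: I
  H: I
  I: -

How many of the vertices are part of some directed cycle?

A vertex is on a directed cycle iff it belongs to a strongly connected component of size ≥ 2 (or has a self-loop).
The vertices on cycles are {A, D, E, F} — 4 in total.

4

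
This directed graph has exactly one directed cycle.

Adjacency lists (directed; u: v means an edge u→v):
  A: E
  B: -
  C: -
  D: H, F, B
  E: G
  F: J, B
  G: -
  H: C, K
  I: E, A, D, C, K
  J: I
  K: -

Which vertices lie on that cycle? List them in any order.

D, F, I, J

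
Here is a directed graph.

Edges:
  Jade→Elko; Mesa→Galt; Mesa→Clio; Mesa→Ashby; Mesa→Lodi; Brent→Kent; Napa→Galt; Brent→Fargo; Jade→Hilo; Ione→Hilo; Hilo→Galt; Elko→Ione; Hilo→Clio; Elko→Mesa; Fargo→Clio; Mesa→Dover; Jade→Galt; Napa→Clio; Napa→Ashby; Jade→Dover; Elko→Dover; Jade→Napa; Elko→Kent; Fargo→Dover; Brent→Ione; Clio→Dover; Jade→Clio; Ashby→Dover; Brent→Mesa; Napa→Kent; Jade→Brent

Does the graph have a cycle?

No

DFS with white/gray/black marking, starting from Lodi:
Lodi gray
Lodi black
Ione gray
  Hilo gray
    Galt gray
    Galt black
    Clio gray
      Dover gray
      Dover black
    Clio black
  Hilo black
Ione black
Mesa gray
  Mesa→Galt: Galt black — skip
  Mesa→Dover: Dover black — skip
  Ashby gray
    Ashby→Dover: Dover black — skip
  Ashby black
  Mesa→Lodi: Lodi black — skip
  Mesa→Clio: Clio black — skip
Mesa black
Elko gray
  Elko→Ione: Ione black — skip
  Elko→Mesa: Mesa black — skip
  Kent gray
  Kent black
  Elko→Dover: Dover black — skip
Elko black
Jade gray
  Jade→Dover: Dover black — skip
  Jade→Hilo: Hilo black — skip
  Jade→Elko: Elko black — skip
  Napa gray
    Napa→Galt: Galt black — skip
    Napa→Ashby: Ashby black — skip
    Napa→Kent: Kent black — skip
    Napa→Clio: Clio black — skip
  Napa black
  Brent gray
    Fargo gray
      Fargo→Dover: Dover black — skip
      Fargo→Clio: Clio black — skip
    Fargo black
    Brent→Mesa: Mesa black — skip
    Brent→Ione: Ione black — skip
    Brent→Kent: Kent black — skip
  Brent black
  Jade→Galt: Galt black — skip
  Jade→Clio: Clio black — skip
Jade black
Every edge goes to a white or black vertex — no back edge, so the graph is acyclic.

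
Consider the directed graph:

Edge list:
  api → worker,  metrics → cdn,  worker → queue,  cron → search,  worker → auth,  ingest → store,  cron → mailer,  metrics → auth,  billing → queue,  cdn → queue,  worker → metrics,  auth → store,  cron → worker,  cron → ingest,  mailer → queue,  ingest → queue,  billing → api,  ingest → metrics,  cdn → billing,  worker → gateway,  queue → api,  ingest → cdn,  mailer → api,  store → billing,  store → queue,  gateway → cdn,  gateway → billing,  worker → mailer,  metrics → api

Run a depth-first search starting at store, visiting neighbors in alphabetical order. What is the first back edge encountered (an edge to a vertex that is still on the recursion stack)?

DFS from store (visiting neighbors in alphabetical order); mark gray on enter, black on exit:
store gray
  billing gray
    api gray
      worker gray
        auth gray
          auth→store: store is gray → back edge
First back edge: auth → store.

auth→store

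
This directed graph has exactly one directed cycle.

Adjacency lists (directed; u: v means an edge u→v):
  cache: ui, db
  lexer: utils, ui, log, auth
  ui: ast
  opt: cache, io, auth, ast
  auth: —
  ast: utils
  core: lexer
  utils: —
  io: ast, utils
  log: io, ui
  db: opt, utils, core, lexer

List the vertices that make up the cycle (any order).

db, opt, cache

DFS with gray/black marking from cache:
cache gray
  ui gray
    ast gray
      utils gray
      utils black
    ast black
  ui black
  db gray
    opt gray
      opt→cache: cache is gray → back edge
Back edge closes the cycle cache → db → opt → cache; its vertices are {db, opt, cache}.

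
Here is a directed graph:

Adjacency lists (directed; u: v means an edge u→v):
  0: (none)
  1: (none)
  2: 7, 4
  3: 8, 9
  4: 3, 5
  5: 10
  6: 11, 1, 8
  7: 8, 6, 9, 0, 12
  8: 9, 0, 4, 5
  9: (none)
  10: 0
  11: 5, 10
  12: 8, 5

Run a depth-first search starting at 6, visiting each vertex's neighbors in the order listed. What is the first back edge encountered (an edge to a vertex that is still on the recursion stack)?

3->8

DFS from 6 (visiting each vertex's neighbors in the order listed); mark gray on enter, black on exit:
6 gray
  11 gray
    5 gray
      10 gray
        0 gray
        0 black
      10 black
    5 black
    11→10: 10 black — skip
  11 black
  1 gray
  1 black
  8 gray
    9 gray
    9 black
    8→0: 0 black — skip
    4 gray
      3 gray
        3→8: 8 is gray → back edge
First back edge: 3 → 8.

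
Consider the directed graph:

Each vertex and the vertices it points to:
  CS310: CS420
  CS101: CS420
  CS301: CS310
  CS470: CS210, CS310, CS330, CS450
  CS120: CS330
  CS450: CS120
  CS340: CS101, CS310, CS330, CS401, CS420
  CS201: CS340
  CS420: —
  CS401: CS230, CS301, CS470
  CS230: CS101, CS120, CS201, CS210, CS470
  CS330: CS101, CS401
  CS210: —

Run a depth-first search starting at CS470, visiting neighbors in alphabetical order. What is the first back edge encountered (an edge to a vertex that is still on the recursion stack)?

CS120->CS330

DFS from CS470 (visiting neighbors in alphabetical order); mark gray on enter, black on exit:
CS470 gray
  CS210 gray
  CS210 black
  CS310 gray
    CS420 gray
    CS420 black
  CS310 black
  CS330 gray
    CS101 gray
      CS101→CS420: CS420 black — skip
    CS101 black
    CS401 gray
      CS230 gray
        CS230→CS101: CS101 black — skip
        CS120 gray
          CS120→CS330: CS330 is gray → back edge
First back edge: CS120 → CS330.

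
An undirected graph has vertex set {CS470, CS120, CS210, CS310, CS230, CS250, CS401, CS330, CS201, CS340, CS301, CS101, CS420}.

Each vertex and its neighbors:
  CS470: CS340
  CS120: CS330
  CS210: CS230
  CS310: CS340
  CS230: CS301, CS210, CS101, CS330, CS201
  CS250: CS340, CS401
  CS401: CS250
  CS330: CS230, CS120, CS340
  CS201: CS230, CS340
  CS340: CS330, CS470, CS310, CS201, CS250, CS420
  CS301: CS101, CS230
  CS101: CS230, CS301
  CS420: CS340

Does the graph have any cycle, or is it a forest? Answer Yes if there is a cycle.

Yes

DFS, tracking each vertex's parent; an edge to a visited non-parent vertex closes a cycle.
Start from CS230:
visit CS230 (parent –)
  visit CS301 (parent CS230)
    visit CS101 (parent CS301)
      CS101–CS230: CS230 visited and ≠ parent → cycle
Cycle: CS230 – CS301 – CS101 – CS230.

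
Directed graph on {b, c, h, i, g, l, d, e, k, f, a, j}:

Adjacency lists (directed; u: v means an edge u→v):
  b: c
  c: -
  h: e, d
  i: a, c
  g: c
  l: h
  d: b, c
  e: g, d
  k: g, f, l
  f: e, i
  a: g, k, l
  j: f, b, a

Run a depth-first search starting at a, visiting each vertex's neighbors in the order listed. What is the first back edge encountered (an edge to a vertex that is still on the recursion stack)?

DFS from a (visiting each vertex's neighbors in the order listed); mark gray on enter, black on exit:
a gray
  g gray
    c gray
    c black
  g black
  k gray
    k→g: g black — skip
    f gray
      e gray
        e→g: g black — skip
        d gray
          b gray
            b→c: c black — skip
          b black
          d→c: c black — skip
        d black
      e black
      i gray
        i→a: a is gray → back edge
First back edge: i → a.

i→a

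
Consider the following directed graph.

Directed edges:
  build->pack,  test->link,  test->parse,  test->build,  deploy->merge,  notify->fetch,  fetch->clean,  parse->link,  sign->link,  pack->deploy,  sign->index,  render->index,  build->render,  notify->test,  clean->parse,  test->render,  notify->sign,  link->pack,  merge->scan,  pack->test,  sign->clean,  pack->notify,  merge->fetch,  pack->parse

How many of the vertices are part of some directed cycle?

A vertex is on a directed cycle iff it belongs to a strongly connected component of size ≥ 2 (or has a self-loop).
The vertices on cycles are {link, pack, sign, test, build, clean, fetch, merge, parse, deploy, notify} — 11 in total.

11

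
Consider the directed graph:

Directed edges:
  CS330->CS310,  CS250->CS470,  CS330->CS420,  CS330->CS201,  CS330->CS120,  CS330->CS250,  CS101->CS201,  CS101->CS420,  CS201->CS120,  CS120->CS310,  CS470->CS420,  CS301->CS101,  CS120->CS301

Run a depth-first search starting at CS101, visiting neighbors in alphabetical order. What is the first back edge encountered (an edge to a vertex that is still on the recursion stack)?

DFS from CS101 (visiting neighbors in alphabetical order); mark gray on enter, black on exit:
CS101 gray
  CS201 gray
    CS120 gray
      CS301 gray
        CS301→CS101: CS101 is gray → back edge
First back edge: CS301 → CS101.

CS301->CS101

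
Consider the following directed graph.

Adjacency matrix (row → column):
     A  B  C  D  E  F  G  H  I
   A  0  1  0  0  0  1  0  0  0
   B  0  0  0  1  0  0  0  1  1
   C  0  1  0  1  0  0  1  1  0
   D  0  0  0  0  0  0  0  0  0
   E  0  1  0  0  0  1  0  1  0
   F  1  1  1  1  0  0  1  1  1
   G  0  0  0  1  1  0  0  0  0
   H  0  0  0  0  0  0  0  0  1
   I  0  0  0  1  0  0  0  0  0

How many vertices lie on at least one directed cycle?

A vertex is on a directed cycle iff it belongs to a strongly connected component of size ≥ 2 (or has a self-loop).
The vertices on cycles are {A, C, E, F, G} — 5 in total.

5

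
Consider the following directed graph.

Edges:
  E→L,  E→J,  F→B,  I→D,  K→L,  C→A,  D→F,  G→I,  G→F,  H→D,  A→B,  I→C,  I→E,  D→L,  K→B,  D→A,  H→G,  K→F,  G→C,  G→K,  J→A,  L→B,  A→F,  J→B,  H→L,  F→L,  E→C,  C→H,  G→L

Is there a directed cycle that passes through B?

No

B lies on a cycle iff there is a path from B back to itself.
Exploring from B, it never reaches itself; equivalently, its strongly connected component is a singleton.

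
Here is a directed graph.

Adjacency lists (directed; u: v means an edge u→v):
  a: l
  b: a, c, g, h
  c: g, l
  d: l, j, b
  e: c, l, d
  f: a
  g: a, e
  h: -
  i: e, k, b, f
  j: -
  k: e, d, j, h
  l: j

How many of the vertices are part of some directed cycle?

A vertex is on a directed cycle iff it belongs to a strongly connected component of size ≥ 2 (or has a self-loop).
The vertices on cycles are {b, c, d, e, g} — 5 in total.

5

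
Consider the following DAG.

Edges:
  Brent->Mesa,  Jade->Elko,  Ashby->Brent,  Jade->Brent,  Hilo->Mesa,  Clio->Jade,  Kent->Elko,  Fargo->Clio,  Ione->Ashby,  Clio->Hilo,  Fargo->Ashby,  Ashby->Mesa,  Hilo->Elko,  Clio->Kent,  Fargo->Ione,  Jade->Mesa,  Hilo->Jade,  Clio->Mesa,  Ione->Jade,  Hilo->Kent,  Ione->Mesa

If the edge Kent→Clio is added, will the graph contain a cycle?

Yes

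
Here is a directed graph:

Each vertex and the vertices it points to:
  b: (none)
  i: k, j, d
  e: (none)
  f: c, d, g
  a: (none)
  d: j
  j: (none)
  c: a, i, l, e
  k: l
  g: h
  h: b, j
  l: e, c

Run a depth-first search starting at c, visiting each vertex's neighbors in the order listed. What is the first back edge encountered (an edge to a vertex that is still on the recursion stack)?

DFS from c (visiting each vertex's neighbors in the order listed); mark gray on enter, black on exit:
c gray
  a gray
  a black
  i gray
    k gray
      l gray
        e gray
        e black
        l→c: c is gray → back edge
First back edge: l → c.

l->c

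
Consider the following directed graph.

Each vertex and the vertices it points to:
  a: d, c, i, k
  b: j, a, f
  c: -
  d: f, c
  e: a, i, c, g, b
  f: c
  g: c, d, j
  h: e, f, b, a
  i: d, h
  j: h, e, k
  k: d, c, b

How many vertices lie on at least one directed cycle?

8

A vertex is on a directed cycle iff it belongs to a strongly connected component of size ≥ 2 (or has a self-loop).
The vertices on cycles are {a, b, e, g, h, i, j, k} — 8 in total.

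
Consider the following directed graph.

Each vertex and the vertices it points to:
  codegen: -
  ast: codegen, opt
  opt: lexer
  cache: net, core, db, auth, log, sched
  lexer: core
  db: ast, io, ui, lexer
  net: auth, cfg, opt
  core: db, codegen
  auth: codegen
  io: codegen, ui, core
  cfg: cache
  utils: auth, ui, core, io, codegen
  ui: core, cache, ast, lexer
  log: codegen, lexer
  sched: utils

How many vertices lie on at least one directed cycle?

13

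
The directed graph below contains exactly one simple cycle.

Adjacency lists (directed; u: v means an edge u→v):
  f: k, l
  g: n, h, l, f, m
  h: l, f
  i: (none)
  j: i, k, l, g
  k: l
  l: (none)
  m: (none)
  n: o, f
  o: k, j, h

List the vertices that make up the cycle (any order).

g, j, n, o

DFS with gray/black marking from j:
j gray
  i gray
  i black
  k gray
    l gray
    l black
  k black
  j→l: l black — skip
  g gray
    n gray
      o gray
        o→k: k black — skip
        o→j: j is gray → back edge
Back edge closes the cycle j → g → n → o → j; its vertices are {g, j, n, o}.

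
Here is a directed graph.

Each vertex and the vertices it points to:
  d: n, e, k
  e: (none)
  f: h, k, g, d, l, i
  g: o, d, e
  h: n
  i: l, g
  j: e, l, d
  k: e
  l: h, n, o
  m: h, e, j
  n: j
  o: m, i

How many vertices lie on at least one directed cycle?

9

A vertex is on a directed cycle iff it belongs to a strongly connected component of size ≥ 2 (or has a self-loop).
The vertices on cycles are {d, g, h, i, j, l, m, n, o} — 9 in total.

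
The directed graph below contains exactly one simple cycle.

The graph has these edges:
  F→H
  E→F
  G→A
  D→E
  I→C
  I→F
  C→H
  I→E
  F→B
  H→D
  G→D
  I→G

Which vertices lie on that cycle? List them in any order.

D, E, F, H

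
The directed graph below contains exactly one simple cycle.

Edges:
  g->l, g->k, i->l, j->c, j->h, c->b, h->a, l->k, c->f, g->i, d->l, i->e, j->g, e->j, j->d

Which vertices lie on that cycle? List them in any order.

DFS with gray/black marking from i:
i gray
  l gray
    k gray
    k black
  l black
  e gray
    j gray
      g gray
        g→l: l black — skip
        g→i: i is gray → back edge
Back edge closes the cycle i → e → j → g → i; its vertices are {e, g, i, j}.

e, g, i, j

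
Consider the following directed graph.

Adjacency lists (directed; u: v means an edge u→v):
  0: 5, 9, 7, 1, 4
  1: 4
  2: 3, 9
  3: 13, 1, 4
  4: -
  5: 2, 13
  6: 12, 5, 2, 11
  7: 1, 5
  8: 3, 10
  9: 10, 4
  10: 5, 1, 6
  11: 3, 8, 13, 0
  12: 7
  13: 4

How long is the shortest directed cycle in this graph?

4

For each vertex v, BFS finds the shortest path from v back to v.
The shortest such closed walk is 6 → 2 → 9 → 10 → 6, length 4.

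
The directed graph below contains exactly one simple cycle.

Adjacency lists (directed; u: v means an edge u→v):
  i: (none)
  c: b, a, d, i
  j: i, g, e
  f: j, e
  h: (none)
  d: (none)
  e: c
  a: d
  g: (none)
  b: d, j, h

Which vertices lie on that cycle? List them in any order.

b, c, e, j

DFS with gray/black marking from j:
j gray
  i gray
  i black
  g gray
  g black
  e gray
    c gray
      b gray
        d gray
        d black
        b→j: j is gray → back edge
Back edge closes the cycle j → e → c → b → j; its vertices are {b, c, e, j}.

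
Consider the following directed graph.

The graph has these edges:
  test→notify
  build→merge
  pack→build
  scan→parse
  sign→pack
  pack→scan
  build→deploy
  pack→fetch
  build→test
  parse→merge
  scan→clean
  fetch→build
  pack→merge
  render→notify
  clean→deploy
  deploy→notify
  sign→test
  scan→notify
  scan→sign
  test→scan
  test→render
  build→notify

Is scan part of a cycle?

scan is on a cycle iff scan can reach itself via ≥1 edge.
scan → sign → pack → scan — yes.

Yes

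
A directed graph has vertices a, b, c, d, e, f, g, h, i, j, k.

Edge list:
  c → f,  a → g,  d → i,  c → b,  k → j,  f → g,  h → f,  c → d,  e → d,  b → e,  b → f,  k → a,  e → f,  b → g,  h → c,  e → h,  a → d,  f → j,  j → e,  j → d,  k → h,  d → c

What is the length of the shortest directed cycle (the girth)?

For each vertex v, BFS finds the shortest path from v back to v.
The shortest such closed walk is d → c → d, length 2.

2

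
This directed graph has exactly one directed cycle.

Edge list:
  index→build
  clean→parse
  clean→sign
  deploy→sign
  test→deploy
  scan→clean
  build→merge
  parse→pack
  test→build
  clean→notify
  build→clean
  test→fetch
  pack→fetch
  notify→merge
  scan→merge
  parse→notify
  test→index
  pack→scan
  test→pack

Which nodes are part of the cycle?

DFS with gray/black marking from pack:
pack gray
  fetch gray
  fetch black
  scan gray
    merge gray
    merge black
    clean gray
      parse gray
        notify gray
          notify→merge: merge black — skip
        notify black
        parse→pack: pack is gray → back edge
Back edge closes the cycle pack → scan → clean → parse → pack; its vertices are {pack, scan, clean, parse}.

pack, scan, clean, parse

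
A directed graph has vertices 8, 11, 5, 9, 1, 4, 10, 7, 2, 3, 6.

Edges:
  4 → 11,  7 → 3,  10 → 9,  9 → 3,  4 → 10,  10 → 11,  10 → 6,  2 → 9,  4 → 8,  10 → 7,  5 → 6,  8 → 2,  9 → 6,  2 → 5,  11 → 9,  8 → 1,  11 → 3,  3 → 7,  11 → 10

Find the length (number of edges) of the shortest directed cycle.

2

For each vertex v, BFS finds the shortest path from v back to v.
The shortest such closed walk is 11 → 10 → 11, length 2.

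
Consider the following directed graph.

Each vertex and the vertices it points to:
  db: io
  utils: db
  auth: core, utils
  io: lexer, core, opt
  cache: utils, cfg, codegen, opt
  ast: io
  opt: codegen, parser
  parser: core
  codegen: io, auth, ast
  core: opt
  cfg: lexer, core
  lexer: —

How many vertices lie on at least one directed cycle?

9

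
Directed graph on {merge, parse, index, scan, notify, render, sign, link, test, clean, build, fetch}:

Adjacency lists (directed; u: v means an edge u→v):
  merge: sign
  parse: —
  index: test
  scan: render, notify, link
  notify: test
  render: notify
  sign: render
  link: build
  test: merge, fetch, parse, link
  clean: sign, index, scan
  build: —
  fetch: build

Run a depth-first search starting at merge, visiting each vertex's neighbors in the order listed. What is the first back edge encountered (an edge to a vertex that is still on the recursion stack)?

DFS from merge (visiting each vertex's neighbors in the order listed); mark gray on enter, black on exit:
merge gray
  sign gray
    render gray
      notify gray
        test gray
          test→merge: merge is gray → back edge
First back edge: test → merge.

test→merge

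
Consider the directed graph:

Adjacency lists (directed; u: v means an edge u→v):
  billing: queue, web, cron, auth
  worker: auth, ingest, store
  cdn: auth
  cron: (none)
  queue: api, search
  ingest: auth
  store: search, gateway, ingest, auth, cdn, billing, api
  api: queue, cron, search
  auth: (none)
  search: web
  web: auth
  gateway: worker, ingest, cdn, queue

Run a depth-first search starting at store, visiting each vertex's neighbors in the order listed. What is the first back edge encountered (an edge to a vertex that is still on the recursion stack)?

DFS from store (visiting each vertex's neighbors in the order listed); mark gray on enter, black on exit:
store gray
  search gray
    web gray
      auth gray
      auth black
    web black
  search black
  gateway gray
    worker gray
      worker→auth: auth black — skip
      ingest gray
        ingest→auth: auth black — skip
      ingest black
      worker→store: store is gray → back edge
First back edge: worker → store.

worker→store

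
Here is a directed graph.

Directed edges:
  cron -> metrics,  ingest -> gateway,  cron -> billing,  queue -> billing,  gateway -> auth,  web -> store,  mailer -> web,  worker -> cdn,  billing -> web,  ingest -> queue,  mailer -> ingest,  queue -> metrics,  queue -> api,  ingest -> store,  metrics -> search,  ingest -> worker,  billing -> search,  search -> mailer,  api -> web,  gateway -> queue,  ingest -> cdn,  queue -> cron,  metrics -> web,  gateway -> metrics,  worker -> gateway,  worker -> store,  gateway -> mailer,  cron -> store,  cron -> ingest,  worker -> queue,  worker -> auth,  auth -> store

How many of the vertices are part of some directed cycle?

9

A vertex is on a directed cycle iff it belongs to a strongly connected component of size ≥ 2 (or has a self-loop).
The vertices on cycles are {cron, queue, ingest, mailer, search, worker, billing, gateway, metrics} — 9 in total.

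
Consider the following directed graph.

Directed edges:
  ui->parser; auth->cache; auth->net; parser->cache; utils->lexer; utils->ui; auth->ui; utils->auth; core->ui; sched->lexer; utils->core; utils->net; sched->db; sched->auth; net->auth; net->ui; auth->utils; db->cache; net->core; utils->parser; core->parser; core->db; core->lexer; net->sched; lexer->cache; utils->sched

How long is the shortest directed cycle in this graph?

For each vertex v, BFS finds the shortest path from v back to v.
The shortest such closed walk is net → auth → net, length 2.

2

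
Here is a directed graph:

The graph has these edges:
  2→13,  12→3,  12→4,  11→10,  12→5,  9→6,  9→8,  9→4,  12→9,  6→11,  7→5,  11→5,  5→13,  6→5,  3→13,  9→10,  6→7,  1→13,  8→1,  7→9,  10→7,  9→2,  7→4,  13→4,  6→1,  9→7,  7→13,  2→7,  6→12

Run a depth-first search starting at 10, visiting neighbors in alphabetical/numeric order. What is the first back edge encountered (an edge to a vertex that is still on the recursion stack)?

2→7

DFS from 10 (visiting neighbors in alphabetical/numeric order); mark gray on enter, black on exit:
10 gray
  7 gray
    4 gray
    4 black
    5 gray
      13 gray
        13→4: 4 black — skip
      13 black
    5 black
    9 gray
      2 gray
        2→7: 7 is gray → back edge
First back edge: 2 → 7.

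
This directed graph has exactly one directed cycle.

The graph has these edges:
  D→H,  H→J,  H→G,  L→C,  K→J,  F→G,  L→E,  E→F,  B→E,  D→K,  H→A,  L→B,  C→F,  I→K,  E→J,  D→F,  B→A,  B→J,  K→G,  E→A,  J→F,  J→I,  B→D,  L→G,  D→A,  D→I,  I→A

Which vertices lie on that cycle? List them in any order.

I, J, K

DFS with gray/black marking from K:
K gray
  G gray
  G black
  J gray
    I gray
      A gray
      A black
      I→K: K is gray → back edge
Back edge closes the cycle K → J → I → K; its vertices are {I, J, K}.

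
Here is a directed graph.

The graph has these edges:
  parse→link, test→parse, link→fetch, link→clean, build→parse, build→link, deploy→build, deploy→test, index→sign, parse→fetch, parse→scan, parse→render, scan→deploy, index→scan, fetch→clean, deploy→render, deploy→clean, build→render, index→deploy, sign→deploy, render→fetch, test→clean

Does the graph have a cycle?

Yes

DFS with white/gray/black marking, starting from build:
build gray
  link gray
    fetch gray
      clean gray
      clean black
    fetch black
    link→clean: clean black — skip
  link black
  parse gray
    render gray
      render→fetch: fetch black — skip
    render black
    parse→link: link black — skip
    parse→fetch: fetch black — skip
    scan gray
      deploy gray
        deploy→render: render black — skip
        test gray
          test→clean: clean black — skip
          test→parse: parse is gray → back edge
Back edge found, so a cycle exists: parse → scan → deploy → test → parse.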